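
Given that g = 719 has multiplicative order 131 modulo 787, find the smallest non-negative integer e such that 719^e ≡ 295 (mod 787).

35

Baby-step giant-step with m = ceil(sqrt(131)) = 12.
Baby table (719^j mod 787 for j=0..11):
  0:1  1:719  2:689  3:368  4:160  5:138  6:60  7:642
  8:416  9:44  10:156  11:410
Giant step factor: 719^(-12) ≡ 148 (mod 787).
Scan 295·148^i mod 787 for i = 0, 1, …:
  i=0: 295   i=1: 375   i=2: 410
Match at i=2, j=11: e = 2·12 + 11 = 35.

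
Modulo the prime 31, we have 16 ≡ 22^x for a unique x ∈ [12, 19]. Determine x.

18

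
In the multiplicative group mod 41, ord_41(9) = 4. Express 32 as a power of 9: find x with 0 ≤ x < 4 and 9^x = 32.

Successive powers of 9 modulo 41:
  9^0=1  9^1=9  9^2=40  9^3=32
So 9^3 ≡ 32 (mod 41), giving x = 3.

3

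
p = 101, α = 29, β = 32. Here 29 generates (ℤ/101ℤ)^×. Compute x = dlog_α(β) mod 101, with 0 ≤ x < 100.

55

Baby-step giant-step with m = ceil(sqrt(100)) = 10.
Baby table (29^j mod 101 for j=0..9):
  0:1  1:29  2:33  3:48  4:79  5:69  6:82  7:55
  8:80  9:98
Giant step factor: 29^(-10) ≡ 65 (mod 101).
Scan 32·65^i mod 101 for i = 0, 1, …:
  i=0: 32   i=1: 60   i=2: 62   i=3: 91
  i=4: 57   i=5: 69
Match at i=5, j=5: x = 5·10 + 5 = 55.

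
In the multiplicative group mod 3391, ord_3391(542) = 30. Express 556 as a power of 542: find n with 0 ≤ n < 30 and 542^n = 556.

Successive powers of 542 modulo 3391:
  542^0=1  542^1=542  542^2=2138  542^3=2465  542^4=3367  542^5=556
So 542^5 ≡ 556 (mod 3391), giving n = 5.

5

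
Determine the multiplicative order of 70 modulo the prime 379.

63

The order of 70 must divide p − 1 = 378 = 2 · 3^3 · 7.
Divisors: 1, 2, 3, 6, 7, 9, 14, 18, 21, 27, 42, 54, 63, 126, 189, 378.
Check each in increasing order: 70^1 ≡ 70;  70^2 ≡ 352;  70^3 ≡ 5;  70^6 ≡ 25;  70^7 ≡ 234;  70^9 ≡ 125;  70^14 ≡ 180;  70^18 ≡ 86;  70^21 ≡ 51;  70^27 ≡ 138;  70^42 ≡ 327;  70^54 ≡ 94;  70^63 ≡ 1.
Smallest exponent giving 1 is 63.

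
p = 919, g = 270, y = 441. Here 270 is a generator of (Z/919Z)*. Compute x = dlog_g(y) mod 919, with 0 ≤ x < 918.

328

Baby-step giant-step with m = ceil(sqrt(918)) = 31.
Baby table (270^j mod 919 for j=0..30):
  0:1  1:270  2:299  3:777  4:258  5:735  6:865  7:124
  8:396  9:316  10:772  11:746  12:159  13:656  14:672  15:397
  16:586  17:152  18:604  19:417  20:472  21:618  22:521  23:63
  24:468  25:457  26:244  27:631  28:355  29:274  30:460
Giant step factor: 270^(-31) ≡ 177 (mod 919).
Scan 441·177^i mod 919 for i = 0, 1, …:
  i=0: 441   i=1: 861   i=2: 762   i=3: 700
  i=4: 754   i=5: 203   i=6: 90   i=7: 307
  i=8: 118   i=9: 668   i=10: 604
Match at i=10, j=18: x = 10·31 + 18 = 328.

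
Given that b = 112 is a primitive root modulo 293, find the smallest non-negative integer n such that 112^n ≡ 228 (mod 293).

230

Baby-step giant-step with m = ceil(sqrt(292)) = 18.
Baby table (112^j mod 293 for j=0..17):
  0:1  1:112  2:238  3:286  4:95  5:92  6:49  7:214
  8:235  9:243  10:260  11:113  12:57  13:231  14:88  15:187
  16:141  17:263
Giant step factor: 112^(-18) ≡ 216 (mod 293).
Scan 228·216^i mod 293 for i = 0, 1, …:
  i=0: 228   i=1: 24   i=2: 203   i=3: 191
  i=4: 236   i=5: 287   i=6: 169   i=7: 172
  i=8: 234   i=9: 148   i=10: 31   i=11: 250
  i=12: 88
Match at i=12, j=14: n = 12·18 + 14 = 230.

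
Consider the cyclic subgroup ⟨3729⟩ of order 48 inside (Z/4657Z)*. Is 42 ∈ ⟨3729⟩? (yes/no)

no

42 ∈ ⟨3729⟩ iff 42^48 ≡ 1 (mod 4657), since |⟨3729⟩| = 48.
42^48 mod 4657 = 1849.
Since 1849 ≠ 1, 42 does not lie in the subgroup.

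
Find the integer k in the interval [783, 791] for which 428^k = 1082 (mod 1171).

790

Compute 428^783 mod 1171 = 1158, then multiply by 428 repeatedly:
  428^783=1158  428^784=291  428^785=422  428^786=282  428^787=83
  428^788=394  428^789=8  428^790=1082
Found 1082 at exponent 790.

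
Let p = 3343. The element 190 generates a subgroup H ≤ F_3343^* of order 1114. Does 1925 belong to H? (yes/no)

no

1925 ∈ ⟨190⟩ iff 1925^1114 ≡ 1 (mod 3343), since |⟨190⟩| = 1114.
1925^1114 mod 3343 = 1424.
Since 1424 ≠ 1, 1925 does not lie in the subgroup.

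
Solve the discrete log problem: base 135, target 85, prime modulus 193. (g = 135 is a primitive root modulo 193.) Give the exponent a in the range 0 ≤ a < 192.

Baby-step giant-step with m = ceil(sqrt(192)) = 14.
Baby table (135^j mod 193 for j=0..13):
  0:1  1:135  2:83  3:11  4:134  5:141  6:121  7:123
  8:7  9:173  10:2  11:77  12:166  13:22
Giant step factor: 135^(-14) ≡ 175 (mod 193).
Scan 85·175^i mod 193 for i = 0, 1, …:
  i=0: 85   i=1: 14   i=2: 134
Match at i=2, j=4: a = 2·14 + 4 = 32.

32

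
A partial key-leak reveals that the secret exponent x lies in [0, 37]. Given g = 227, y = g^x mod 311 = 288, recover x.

Compute 227^0 mod 311 = 1, then multiply by 227 repeatedly:
  227^0=1  227^1=227  227^2=214  227^3=62  227^4=79
  227^5=206  227^6=112  227^7=233  227^8=21  227^9=102
  227^10=140  227^11=58  227^12=104  227^13=283  227^14=175
  227^15=228  227^16=130  227^17=276  227^18=141  227^19=285
  227^20=7  227^21=34  227^22=254  227^23=123  227^24=242
  227^25=198  227^26=162  227^27=76  227^28=147  227^29=92
  227^30=47  227^31=95  227^32=106  227^33=115  227^34=292
  227^35=41  227^36=288
Found 288 at exponent 36.

36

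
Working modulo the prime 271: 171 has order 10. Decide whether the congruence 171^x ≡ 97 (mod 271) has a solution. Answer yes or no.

no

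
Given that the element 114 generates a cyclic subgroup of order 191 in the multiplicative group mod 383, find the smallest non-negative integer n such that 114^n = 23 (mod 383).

181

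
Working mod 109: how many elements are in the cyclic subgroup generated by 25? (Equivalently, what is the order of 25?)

The order of 25 must divide p − 1 = 108 = 2^2 · 3^3.
Divisors: 1, 2, 3, 4, 6, 9, 12, 18, 27, 36, 54, 108.
Check each in increasing order: 25^1 ≡ 25;  25^2 ≡ 80;  25^3 ≡ 38;  25^4 ≡ 78;  25^6 ≡ 27;  25^9 ≡ 45;  25^12 ≡ 75;  25^18 ≡ 63;  25^27 ≡ 1.
Smallest exponent giving 1 is 27.

27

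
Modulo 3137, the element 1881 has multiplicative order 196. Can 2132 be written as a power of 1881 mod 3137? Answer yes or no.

2132 ∈ ⟨1881⟩ iff 2132^196 ≡ 1 (mod 3137), since |⟨1881⟩| = 196.
2132^196 mod 3137 = 1.
Since 1 = 1, 2132 lies in the subgroup.

yes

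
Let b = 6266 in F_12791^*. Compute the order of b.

6395

The order of 6266 must divide p − 1 = 12790 = 2 · 5 · 1279.
Divisors: 1, 2, 5, 10, 1279, 2558, 6395, 12790.
Check each in increasing order: 6266^1 ≡ 6266;  6266^2 ≡ 7177;  6266^5 ≡ 3626;  6266^10 ≡ 11519;  6266^1279 ≡ 6881;  6266^2558 ≡ 8670;  6266^6395 ≡ 1.
Smallest exponent giving 1 is 6395.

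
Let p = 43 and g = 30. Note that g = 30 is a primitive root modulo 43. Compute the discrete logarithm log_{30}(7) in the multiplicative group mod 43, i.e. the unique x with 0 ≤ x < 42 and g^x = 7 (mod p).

Baby-step giant-step with m = ceil(sqrt(42)) = 7.
Baby table (30^j mod 43 for j=0..6):
  0:1  1:30  2:40  3:39  4:9  5:12  6:16
Giant step factor: 30^(-7) ≡ 37 (mod 43).
Scan 7·37^i mod 43 for i = 0, 1, …:
  i=0: 7   i=1: 1
Match at i=1, j=0: x = 1·7 + 0 = 7.

7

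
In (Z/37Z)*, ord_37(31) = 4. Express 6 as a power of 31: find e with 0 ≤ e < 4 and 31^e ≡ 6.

3

Successive powers of 31 modulo 37:
  31^0=1  31^1=31  31^2=36  31^3=6
So 31^3 ≡ 6 (mod 37), giving e = 3.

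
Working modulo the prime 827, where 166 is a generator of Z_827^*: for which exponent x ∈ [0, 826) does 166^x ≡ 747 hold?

456

Baby-step giant-step with m = ceil(sqrt(826)) = 29.
Baby table (166^j mod 827 for j=0..28):
  0:1  1:166  2:265  3:159  4:757  5:785  6:471  7:448
  8:765  9:459  10:110  11:66  12:205  13:123  14:570  15:342
  16:536  17:487  18:623  19:43  20:522  21:644  22:221  23:298
  24:675  25:405  26:243  27:642  28:716
Giant step factor: 166^(-29) ≡ 524 (mod 827).
Scan 747·524^i mod 827 for i = 0, 1, …:
  i=0: 747   i=1: 257   i=2: 694   i=3: 603
  i=4: 58   i=5: 620   i=6: 696   i=7: 824
  i=8: 82   i=9: 791     …   i=14: 279
  i=15: 644
Match at i=15, j=21: x = 15·29 + 21 = 456.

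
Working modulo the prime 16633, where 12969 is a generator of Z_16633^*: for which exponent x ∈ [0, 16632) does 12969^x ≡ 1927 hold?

5081

Baby-step giant-step with m = ceil(sqrt(16632)) = 129.
Baby table (12969^j mod 16633 for j=0..128):
  0:1  1:12969  2:2065  3:1855  4:6177  5:4985  6:14627  7:14831
  8:15860  9:4662  10:523  11:13156  12:15483  13:5451  14:3769  15:12407
  16:15374  17:5635  18:11546  19:9808  20:7401  21:11159  22:13971  23:6630
  24:8493  25:1991  26:6863  27:3064  28:779  29:6620  30:11867  31:14607
  32:4946  33:7826  34:828  35:10047  36:13254  37:5704  38:8225  39:2596
  40:2332  41:4914  42:8643  43:1280  44:586  45:15186  46:12514  47:5885
  48:10361  49:10435  50:5427  51:8540  52:12746  53:4120  54:7084  55:8337
  56:8053  57:750  58:13078  59:1881  60:10711  61:8776  62:12958  63:9103
  64:12406  65:2405  66:3570  67:9691  68:3631  69:2416  70:13165  71:15773
  72:7403  73:3831  74:1468  75:10340  76:4214  77:11961  78:2851  79:16093
  80:15866  81:15944  82:12913  83:7653  84:2646  85:2095  86:8366  87:1595
  88:10736  89:341  90:14684  91:5579  92:501  93:10599  94:3319  95:14540
  96:939  97:2535  98:9607  99:12013  100:11919  101:7042  102:12528  103:4488
  104:6005  105:3139  106:8740  107:11798  108:1295  109:12158  110:12895  111:7073
  112:15375  113:1971  114:13611  115:11663  116:13578  117:16144  118:11965  119:4828
  120:7720  121:6653  122:7386  123:16220  124:16262  125:12071  126:15636  127:10381
  128:3687
Giant step factor: 12969^(-129) ≡ 16009 (mod 16633).
Scan 1927·16009^i mod 16633 for i = 0, 1, …:
  i=0: 1927   i=1: 11761   i=2: 12922   i=3: 3677
  i=4: 906   i=5: 178   i=6: 5359   i=7: 15850
  i=8: 6235   i=9: 1482     …   i=38: 711
  i=39: 5427
Match at i=39, j=50: x = 39·129 + 50 = 5081.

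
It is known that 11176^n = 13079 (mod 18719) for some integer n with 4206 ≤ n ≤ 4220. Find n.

4209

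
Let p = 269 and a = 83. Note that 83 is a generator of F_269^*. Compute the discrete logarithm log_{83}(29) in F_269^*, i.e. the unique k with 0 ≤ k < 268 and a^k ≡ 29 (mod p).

173

Baby-step giant-step with m = ceil(sqrt(268)) = 17.
Baby table (83^j mod 269 for j=0..16):
  0:1  1:83  2:164  3:162  4:265  5:206  6:151  7:159
  8:16  9:252  10:203  11:171  12:205  13:68  14:264  15:123
  16:256
Giant step factor: 83^(-17) ≡ 179 (mod 269).
Scan 29·179^i mod 269 for i = 0, 1, …:
  i=0: 29   i=1: 80   i=2: 63   i=3: 248
  i=4: 7   i=5: 177   i=6: 210   i=7: 199
  i=8: 113   i=9: 52   i=10: 162
Match at i=10, j=3: k = 10·17 + 3 = 173.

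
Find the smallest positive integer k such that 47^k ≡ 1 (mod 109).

The order of 47 must divide p − 1 = 108 = 2^2 · 3^3.
Divisors: 1, 2, 3, 4, 6, 9, 12, 18, 27, 36, 54, 108.
Check each in increasing order: 47^1 ≡ 47;  47^2 ≡ 29;  47^3 ≡ 55;  47^4 ≡ 78;  47^6 ≡ 82;  47^9 ≡ 41;  47^12 ≡ 75;  47^18 ≡ 46;  47^27 ≡ 33;  47^36 ≡ 45;  47^54 ≡ 108;  47^108 ≡ 1.
Smallest exponent giving 1 is 108.

108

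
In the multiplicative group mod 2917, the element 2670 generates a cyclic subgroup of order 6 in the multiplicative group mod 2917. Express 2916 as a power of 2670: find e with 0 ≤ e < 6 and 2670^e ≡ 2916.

3

Successive powers of 2670 modulo 2917:
  2670^0=1  2670^1=2670  2670^2=2669  2670^3=2916
So 2670^3 ≡ 2916 (mod 2917), giving e = 3.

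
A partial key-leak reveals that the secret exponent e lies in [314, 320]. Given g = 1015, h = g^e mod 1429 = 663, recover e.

314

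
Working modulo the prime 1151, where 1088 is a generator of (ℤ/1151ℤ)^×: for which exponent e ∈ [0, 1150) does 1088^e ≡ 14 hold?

422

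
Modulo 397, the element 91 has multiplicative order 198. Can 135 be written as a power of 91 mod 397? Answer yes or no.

no

135 ∈ ⟨91⟩ iff 135^198 ≡ 1 (mod 397), since |⟨91⟩| = 198.
135^198 mod 397 = 396.
Since 396 ≠ 1, 135 does not lie in the subgroup.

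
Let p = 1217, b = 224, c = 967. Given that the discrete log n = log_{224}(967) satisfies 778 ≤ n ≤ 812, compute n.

809

Compute 224^778 mod 1217 = 469, then multiply by 224 repeatedly:
  224^778=469  224^779=394  224^780=632  224^781=396  224^782=1080
  224^783=954  224^784=721  224^785=860  224^786=354  224^787=191
  224^788=189  224^789=958  224^790=400  224^791=759  224^792=853
  224^793=3  224^794=672  224^795=837  224^796=70  224^797=1076
  224^798=58  224^799=822  224^800=361  224^801=542  224^802=925
  224^803=310  224^804=71  224^805=83  224^806=337  224^807=34
  224^808=314  224^809=967
Found 967 at exponent 809.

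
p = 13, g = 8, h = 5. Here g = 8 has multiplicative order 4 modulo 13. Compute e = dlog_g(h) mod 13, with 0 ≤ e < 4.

3

Successive powers of 8 modulo 13:
  8^0=1  8^1=8  8^2=12  8^3=5
So 8^3 ≡ 5 (mod 13), giving e = 3.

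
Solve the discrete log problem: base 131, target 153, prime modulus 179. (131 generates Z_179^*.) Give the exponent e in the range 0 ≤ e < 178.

94

Baby-step giant-step with m = ceil(sqrt(178)) = 14.
Baby table (131^j mod 179 for j=0..13):
  0:1  1:131  2:156  3:30  4:171  5:26  6:5  7:118
  8:64  9:150  10:139  11:130  12:25  13:53
Giant step factor: 131^(-14) ≡ 146 (mod 179).
Scan 153·146^i mod 179 for i = 0, 1, …:
  i=0: 153   i=1: 142   i=2: 147   i=3: 161
  i=4: 57   i=5: 88   i=6: 139
Match at i=6, j=10: e = 6·14 + 10 = 94.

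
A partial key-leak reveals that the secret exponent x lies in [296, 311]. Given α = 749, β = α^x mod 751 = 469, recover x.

308

Compute 749^296 mod 751 = 400, then multiply by 749 repeatedly:
  749^296=400  749^297=702  749^298=98  749^299=555  749^300=392
  749^301=718  749^302=66  749^303=619  749^304=264  749^305=223
  749^306=305  749^307=141  749^308=469
Found 469 at exponent 308.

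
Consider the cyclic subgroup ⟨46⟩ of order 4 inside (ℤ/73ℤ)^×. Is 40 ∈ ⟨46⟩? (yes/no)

no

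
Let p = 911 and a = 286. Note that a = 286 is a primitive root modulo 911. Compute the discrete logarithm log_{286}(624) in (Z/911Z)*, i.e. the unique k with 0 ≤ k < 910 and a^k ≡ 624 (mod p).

502

Baby-step giant-step with m = ceil(sqrt(910)) = 31.
Baby table (286^j mod 911 for j=0..30):
  0:1  1:286  2:717  3:87  4:285  5:431  6:281  7:198
  8:146  9:761  10:828  11:859  12:615  13:67  14:31  15:667
  16:363  17:875  18:636  19:607  20:512  21:672  22:882  23:816
  24:160  25:210  26:845  27:255  28:50  29:635  30:321
Giant step factor: 286^(-31) ≡ 871 (mod 911).
Scan 624·871^i mod 911 for i = 0, 1, …:
  i=0: 624   i=1: 548   i=2: 855   i=3: 418
  i=4: 589   i=5: 126   i=6: 426   i=7: 269
  i=8: 172   i=9: 408     …   i=15: 699
  i=16: 281
Match at i=16, j=6: k = 16·31 + 6 = 502.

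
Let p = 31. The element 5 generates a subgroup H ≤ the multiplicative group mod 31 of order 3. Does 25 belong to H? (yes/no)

⟨5⟩ has order 3; its elements mod 31 are {1, 5, 25}.
25 is in this set.

yes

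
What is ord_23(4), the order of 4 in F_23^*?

The order of 4 must divide p − 1 = 22 = 2 · 11.
Divisors: 1, 2, 11, 22.
Check each in increasing order: 4^1 ≡ 4;  4^2 ≡ 16;  4^11 ≡ 1.
Smallest exponent giving 1 is 11.

11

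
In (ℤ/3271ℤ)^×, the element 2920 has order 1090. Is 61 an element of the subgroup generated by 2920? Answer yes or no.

61 ∈ ⟨2920⟩ iff 61^1090 ≡ 1 (mod 3271), since |⟨2920⟩| = 1090.
61^1090 mod 3271 = 842.
Since 842 ≠ 1, 61 does not lie in the subgroup.

no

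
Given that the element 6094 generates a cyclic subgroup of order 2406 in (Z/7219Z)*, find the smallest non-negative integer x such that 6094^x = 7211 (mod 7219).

8

Baby-step giant-step with m = ceil(sqrt(2406)) = 50.
Baby table (6094^j mod 7219 for j=0..49):
  0:1  1:6094  2:2300  3:4121  4:5692  5:6972  6:3553  7:2201
  8:7211  9:1781  10:3257  11:3127  12:4997  13:1976  14:452  15:4049
  16:64  17:190  18:2820  19:3860  20:3338  21:5849  22:3603  23:3703
  24:6707  25:5699  26:6316  27:5215  28:2172  29:3741  30:52  31:6471
  32:4096  33:4941  34:5  35:1594  36:4281  37:6167  38:6803  39:5984
  40:3327  41:3786  42:7179  43:1686  44:1847  45:1197  46:3328  47:2661
  48:2260  49:5807
Giant step factor: 6094^(-50) ≡ 5888 (mod 7219).
Scan 7211·5888^i mod 7219 for i = 0, 1, …:
  i=0: 7211
Match at i=0, j=8: x = 0·50 + 8 = 8.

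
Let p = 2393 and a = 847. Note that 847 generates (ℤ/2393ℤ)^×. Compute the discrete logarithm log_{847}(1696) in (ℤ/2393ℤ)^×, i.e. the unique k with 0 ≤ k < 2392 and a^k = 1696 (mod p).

25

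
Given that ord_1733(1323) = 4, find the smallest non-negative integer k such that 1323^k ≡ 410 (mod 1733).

3

Successive powers of 1323 modulo 1733:
  1323^0=1  1323^1=1323  1323^2=1732  1323^3=410
So 1323^3 ≡ 410 (mod 1733), giving k = 3.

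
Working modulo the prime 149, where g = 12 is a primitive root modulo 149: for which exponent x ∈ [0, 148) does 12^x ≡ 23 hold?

Baby-step giant-step with m = ceil(sqrt(148)) = 13.
Baby table (12^j mod 149 for j=0..12):
  0:1  1:12  2:144  3:89  4:25  5:2  6:24  7:139
  8:29  9:50  10:4  11:48  12:129
Giant step factor: 12^(-13) ≡ 18 (mod 149).
Scan 23·18^i mod 149 for i = 0, 1, …:
  i=0: 23   i=1: 116   i=2: 2
Match at i=2, j=5: x = 2·13 + 5 = 31.

31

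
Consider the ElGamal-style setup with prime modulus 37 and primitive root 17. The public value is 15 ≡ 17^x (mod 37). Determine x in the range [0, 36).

7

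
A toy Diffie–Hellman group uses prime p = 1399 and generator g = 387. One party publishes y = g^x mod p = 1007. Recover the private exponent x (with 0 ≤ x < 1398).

Baby-step giant-step with m = ceil(sqrt(1398)) = 38.
Baby table (387^j mod 1399 for j=0..37):
  0:1  1:387  2:76  3:33  4:180  5:1109  6:1089  7:344
  8:223  9:962  10:160  11:364  12:968  13:1083  14:820  15:1166
  16:764  17:479  18:705  19:30  20:418  21:881  22:990  23:1203
  24:1093  25:493  26:527  27:1094  28:880  29:603  30:1127  31:1060
  32:313  33:817  34:5  35:536  36:380  37:165
Giant step factor: 387^(-38) ≡ 157 (mod 1399).
Scan 1007·157^i mod 1399 for i = 0, 1, …:
  i=0: 1007   i=1: 12   i=2: 485   i=3: 599
  i=4: 310   i=5: 1104   i=6: 1251   i=7: 547
  i=8: 540   i=9: 840     …   i=21: 1066
  i=22: 881
Match at i=22, j=21: x = 22·38 + 21 = 857.

857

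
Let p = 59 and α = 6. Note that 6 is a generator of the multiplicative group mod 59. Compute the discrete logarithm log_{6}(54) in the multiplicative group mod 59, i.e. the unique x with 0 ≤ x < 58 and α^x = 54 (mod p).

53

Baby-step giant-step with m = ceil(sqrt(58)) = 8.
Baby table (6^j mod 59 for j=0..7):
  0:1  1:6  2:36  3:39  4:57  5:47  6:46  7:40
Giant step factor: 6^(-8) ≡ 15 (mod 59).
Scan 54·15^i mod 59 for i = 0, 1, …:
  i=0: 54   i=1: 43   i=2: 55   i=3: 58
  i=4: 44   i=5: 11   i=6: 47
Match at i=6, j=5: x = 6·8 + 5 = 53.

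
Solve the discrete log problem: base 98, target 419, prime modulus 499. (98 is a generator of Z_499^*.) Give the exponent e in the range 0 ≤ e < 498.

413

Baby-step giant-step with m = ceil(sqrt(498)) = 23.
Baby table (98^j mod 499 for j=0..22):
  0:1  1:98  2:123  3:78  4:159  5:113  6:96  7:426
  8:331  9:3  10:294  11:369  12:234  13:477  14:339  15:288
  16:280  17:494  18:9  19:383  20:109  21:203  22:433
Giant step factor: 98^(-23) ≡ 394 (mod 499).
Scan 419·394^i mod 499 for i = 0, 1, …:
  i=0: 419   i=1: 416   i=2: 232   i=3: 91
  i=4: 425   i=5: 285   i=6: 15   i=7: 421
  i=8: 206   i=9: 326     …   i=16: 243
  i=17: 433
Match at i=17, j=22: e = 17·23 + 22 = 413.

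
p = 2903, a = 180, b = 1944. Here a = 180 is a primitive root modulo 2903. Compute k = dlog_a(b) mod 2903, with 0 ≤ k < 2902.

2890

Baby-step giant-step with m = ceil(sqrt(2902)) = 54.
Baby table (180^j mod 2903 for j=0..53):
  0:1  1:180  2:467  3:2776  4:364  5:1654  6:1614  7:220
  8:1861  9:1135  10:1090  11:1699  12:1005  13:914  14:1952  15:97
  16:42  17:1754  18:2196  19:472  20:773  21:2699  22:1019  23:531
  24:2684  25:1222  26:2235  27:1686  28:1568  29:649  30:700  31:1171
  32:1764  33:1093  34:2239  35:2406  36:533  37:141  38:2156  39:1981
  40:2414  41:1973  42:974  43:1140  44:1990  45:1131  46:370  47:2734
  48:1513  49:2361  50:1142  51:2350  52:2065  53:116
Giant step factor: 180^(-54) ≡ 2446 (mod 2903).
Scan 1944·2446^i mod 2903 for i = 0, 1, …:
  i=0: 1944   i=1: 2813   i=2: 488   i=3: 515
  i=4: 2691   i=5: 1085   i=6: 568   i=7: 1694
  i=8: 943   i=9: 1596     …   i=52: 2709
  i=53: 1568
Match at i=53, j=28: k = 53·54 + 28 = 2890.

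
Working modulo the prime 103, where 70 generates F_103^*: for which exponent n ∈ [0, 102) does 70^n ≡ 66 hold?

Baby-step giant-step with m = ceil(sqrt(102)) = 11.
Baby table (70^j mod 103 for j=0..10):
  0:1  1:70  2:59  3:10  4:82  5:75  6:100  7:99
  8:29  9:73  10:63
Giant step factor: 70^(-11) ≡ 65 (mod 103).
Scan 66·65^i mod 103 for i = 0, 1, …:
  i=0: 66   i=1: 67   i=2: 29
Match at i=2, j=8: n = 2·11 + 8 = 30.

30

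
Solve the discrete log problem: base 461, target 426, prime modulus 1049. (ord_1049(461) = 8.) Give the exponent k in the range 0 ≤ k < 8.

6

Successive powers of 461 modulo 1049:
  461^0=1  461^1=461  461^2=623  461^3=826  461^4=1048  461^5=588
  461^6=426
So 461^6 ≡ 426 (mod 1049), giving k = 6.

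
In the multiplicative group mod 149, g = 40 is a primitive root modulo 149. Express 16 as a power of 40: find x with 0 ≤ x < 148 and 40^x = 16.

36

Baby-step giant-step with m = ceil(sqrt(148)) = 13.
Baby table (40^j mod 149 for j=0..12):
  0:1  1:40  2:110  3:79  4:31  5:48  6:132  7:65
  8:67  9:147  10:69  11:78  12:140
Giant step factor: 40^(-13) ≡ 12 (mod 149).
Scan 16·12^i mod 149 for i = 0, 1, …:
  i=0: 16   i=1: 43   i=2: 69
Match at i=2, j=10: x = 2·13 + 10 = 36.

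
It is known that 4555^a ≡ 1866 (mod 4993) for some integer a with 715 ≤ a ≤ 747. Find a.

Compute 4555^715 mod 4993 = 3620, then multiply by 4555 repeatedly:
  4555^715=3620  4555^716=2214  4555^717=3903  4555^718=3085  4555^719=1873
  4555^720=3471  4555^721=2567  4555^722=4072  4555^723=3958  4555^724=3960
  4555^725=3084  4555^726=2311  4555^727=1361  4555^728=3042  4555^729=735
  4555^730=2615  4555^731=3020  4555^732=385  4555^733=1132  4555^734=3484
  4555^735=1866
Found 1866 at exponent 735.

735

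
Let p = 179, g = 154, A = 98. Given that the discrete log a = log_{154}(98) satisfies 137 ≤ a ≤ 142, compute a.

137

Compute 154^137 mod 179 = 98, then multiply by 154 repeatedly:
  154^137=98
Found 98 at exponent 137.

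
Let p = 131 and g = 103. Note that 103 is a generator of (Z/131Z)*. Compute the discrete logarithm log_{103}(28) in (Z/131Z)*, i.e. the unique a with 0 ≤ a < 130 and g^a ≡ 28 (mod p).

66

Baby-step giant-step with m = ceil(sqrt(130)) = 12.
Baby table (103^j mod 131 for j=0..11):
  0:1  1:103  2:129  3:56  4:4  5:19  6:123  7:93
  8:16  9:76  10:99  11:110
Giant step factor: 103^(-12) ≡ 43 (mod 131).
Scan 28·43^i mod 131 for i = 0, 1, …:
  i=0: 28   i=1: 25   i=2: 27   i=3: 113
  i=4: 12   i=5: 123
Match at i=5, j=6: a = 5·12 + 6 = 66.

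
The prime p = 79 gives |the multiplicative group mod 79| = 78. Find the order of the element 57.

26

The order of 57 must divide p − 1 = 78 = 2 · 3 · 13.
Divisors: 1, 2, 3, 6, 13, 26, 39, 78.
Check each in increasing order: 57^1 ≡ 57;  57^2 ≡ 10;  57^3 ≡ 17;  57^6 ≡ 52;  57^13 ≡ 78;  57^26 ≡ 1.
Smallest exponent giving 1 is 26.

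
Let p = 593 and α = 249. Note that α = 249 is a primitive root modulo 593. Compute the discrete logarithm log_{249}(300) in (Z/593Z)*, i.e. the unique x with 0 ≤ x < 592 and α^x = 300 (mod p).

409

Baby-step giant-step with m = ceil(sqrt(592)) = 25.
Baby table (249^j mod 593 for j=0..24):
  0:1  1:249  2:329  3:87  4:315  5:159  6:453  7:127
  8:194  9:273  10:375  11:274  12:31  13:10  14:118  15:325
  16:277  17:185  18:404  19:379  20:84  21:161  22:358  23:192
  24:368
Giant step factor: 249^(-25) ≡ 44 (mod 593).
Scan 300·44^i mod 593 for i = 0, 1, …:
  i=0: 300   i=1: 154   i=2: 253   i=3: 458
  i=4: 583   i=5: 153   i=6: 209   i=7: 301
  i=8: 198   i=9: 410     …   i=15: 424
  i=16: 273
Match at i=16, j=9: x = 16·25 + 9 = 409.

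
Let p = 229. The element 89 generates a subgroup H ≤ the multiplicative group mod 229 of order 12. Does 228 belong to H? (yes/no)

yes

⟨89⟩ has order 12; its elements mod 229 are {1, 18, 89, 94, 95, 107, 122, 134, 135, 140, 211, 228}.
228 is in this set.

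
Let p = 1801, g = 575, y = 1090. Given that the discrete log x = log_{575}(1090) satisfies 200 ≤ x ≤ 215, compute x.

Compute 575^200 mod 1801 = 150, then multiply by 575 repeatedly:
  575^200=150  575^201=1603  575^202=1414  575^203=799  575^204=170
  575^205=496  575^206=642  575^207=1746  575^208=793  575^209=322
  575^210=1448  575^211=538  575^212=1379  575^213=485  575^214=1521
  575^215=1090
Found 1090 at exponent 215.

215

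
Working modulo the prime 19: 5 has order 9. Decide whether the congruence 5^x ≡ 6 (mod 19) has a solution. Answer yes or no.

yes

⟨5⟩ has order 9; its elements mod 19 are {1, 4, 5, 6, 7, 9, 11, 16, 17}.
6 is in this set.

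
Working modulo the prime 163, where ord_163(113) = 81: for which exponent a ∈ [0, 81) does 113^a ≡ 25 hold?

48

Baby-step giant-step with m = ceil(sqrt(81)) = 9.
Baby table (113^j mod 163 for j=0..8):
  0:1  1:113  2:55  3:21  4:91  5:14  6:115  7:118
  8:131
Giant step factor: 113^(-9) ≡ 38 (mod 163).
Scan 25·38^i mod 163 for i = 0, 1, …:
  i=0: 25   i=1: 135   i=2: 77   i=3: 155
  i=4: 22   i=5: 21
Match at i=5, j=3: a = 5·9 + 3 = 48.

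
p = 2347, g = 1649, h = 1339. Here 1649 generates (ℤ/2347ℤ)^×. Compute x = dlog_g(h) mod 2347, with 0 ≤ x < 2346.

1922

Baby-step giant-step with m = ceil(sqrt(2346)) = 49.
Baby table (1649^j mod 2347 for j=0..48):
  0:1  1:1649  2:1375  3:173  4:1290  5:828  6:1765  7:205
  8:77  9:235  10:260  11:1586  12:756  13:387  14:2126  15:1703
  16:1235  17:1666  18:1244  19:78  20:1884  21:1635  22:1759  23:2046
  24:1215  25:1544  26:1908  27:1312  28:1901  29:1504  30:1664  31:293
  32:2022  33:1538  34:1402  35:103  36:863  37:805  38:1390  39:1438
  40:792  41:1076  42:2339  43:890  44:735  45:963  46:1415  47:417
  48:2309
Giant step factor: 1649^(-49) ≡ 405 (mod 2347).
Scan 1339·405^i mod 2347 for i = 0, 1, …:
  i=0: 1339   i=1: 138   i=2: 1909   i=3: 982
  i=4: 1067   i=5: 287   i=6: 1232   i=7: 1396
  i=8: 2100   i=9: 886     …   i=38: 1783
  i=39: 1586
Match at i=39, j=11: x = 39·49 + 11 = 1922.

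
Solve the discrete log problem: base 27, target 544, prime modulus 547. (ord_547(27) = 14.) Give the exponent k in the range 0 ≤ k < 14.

12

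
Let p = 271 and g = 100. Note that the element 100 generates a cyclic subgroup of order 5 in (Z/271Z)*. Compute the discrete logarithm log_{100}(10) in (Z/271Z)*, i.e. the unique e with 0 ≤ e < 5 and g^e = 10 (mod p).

3

Successive powers of 100 modulo 271:
  100^0=1  100^1=100  100^2=244  100^3=10
So 100^3 ≡ 10 (mod 271), giving e = 3.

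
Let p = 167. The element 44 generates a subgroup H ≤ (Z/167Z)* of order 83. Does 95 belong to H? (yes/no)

95 ∈ ⟨44⟩ iff 95^83 ≡ 1 (mod 167), since |⟨44⟩| = 83.
95^83 mod 167 = 166.
Since 166 ≠ 1, 95 does not lie in the subgroup.

no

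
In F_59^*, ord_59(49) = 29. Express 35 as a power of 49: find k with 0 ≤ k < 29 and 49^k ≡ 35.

Successive powers of 49 modulo 59:
  49^0=1  49^1=49  49^2=41  49^3=3  49^4=29  49^5=5
  49^6=9  49^7=28  49^8=15  49^9=27  49^10=25  49^11=45
  49^12=22  49^13=16  49^14=17  49^15=7  49^16=48  49^17=51
  49^18=21  49^19=26  49^20=35
So 49^20 ≡ 35 (mod 59), giving k = 20.

20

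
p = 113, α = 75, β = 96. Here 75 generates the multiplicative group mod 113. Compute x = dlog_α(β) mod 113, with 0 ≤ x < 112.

107

Baby-step giant-step with m = ceil(sqrt(112)) = 11.
Baby table (75^j mod 113 for j=0..10):
  0:1  1:75  2:88  3:46  4:60  5:93  6:82  7:48
  8:97  9:43  10:61
Giant step factor: 75^(-11) ≡ 37 (mod 113).
Scan 96·37^i mod 113 for i = 0, 1, …:
  i=0: 96   i=1: 49   i=2: 5   i=3: 72
  i=4: 65   i=5: 32   i=6: 54   i=7: 77
  i=8: 24   i=9: 97
Match at i=9, j=8: x = 9·11 + 8 = 107.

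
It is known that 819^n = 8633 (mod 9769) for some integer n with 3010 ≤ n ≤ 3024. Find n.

Compute 819^3010 mod 9769 = 4924, then multiply by 819 repeatedly:
  819^3010=4924  819^3011=7928  819^3012=6416  819^3013=8751  819^3014=6392
  819^3015=8633
Found 8633 at exponent 3015.

3015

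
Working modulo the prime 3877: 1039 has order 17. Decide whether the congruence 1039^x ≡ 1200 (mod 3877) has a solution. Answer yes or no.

yes

1200 ∈ ⟨1039⟩ iff 1200^17 ≡ 1 (mod 3877), since |⟨1039⟩| = 17.
1200^17 mod 3877 = 1.
Since 1 = 1, 1200 lies in the subgroup.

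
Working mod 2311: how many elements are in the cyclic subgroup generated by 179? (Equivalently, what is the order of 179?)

385

The order of 179 must divide p − 1 = 2310 = 2 · 3 · 5 · 7 · 11.
Divisors: 1, 2, 3, 5, 6, 7, 10, 11, 14, 15, 21, 22, 30, 33, 35, 42, 55, 66, 70, 77, 105, 110, 154, 165, 210, 231, 330, 385, 462, 770, 1155, 2310.
Check each in increasing order: 179^1 ≡ 179;  179^2 ≡ 1998;  179^3 ≡ 1748;  179^5 ≡ 583;  179^6 ≡ 362;  179^7 ≡ 90;  179^10 ≡ 172;  179^11 ≡ 745;  179^14 ≡ 1167;  179^15 ≡ 903;  179^21 ≡ 1035;  179^22 ≡ 385;  179^30 ≡ 1937;  179^33 ≡ 261;  179^35 ≡ 1503;  179^42 ≡ 1232;  179^55 ≡ 1112;  179^66 ≡ 1102;  179^70 ≡ 1162;  179^77 ≡ 585;  179^105 ≡ 1681;  179^110 ≡ 159;  179^154 ≡ 197;  179^165 ≡ 1172;  179^210 ≡ 1719;  179^231 ≡ 2006;  179^330 ≡ 850;  179^385 ≡ 1.
Smallest exponent giving 1 is 385.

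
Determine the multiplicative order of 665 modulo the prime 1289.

The order of 665 must divide p − 1 = 1288 = 2^3 · 7 · 23.
Divisors: 1, 2, 4, 7, 8, 14, 23, 28, 46, 56, 92, 161, 184, 322, 644, 1288.
Check each in increasing order: 665^1 ≡ 665;  665^2 ≡ 98;  665^4 ≡ 581;  665^7 ≡ 684;  665^8 ≡ 1132;  665^14 ≡ 1238;  665^23 ≡ 1085;  665^28 ≡ 23;  665^46 ≡ 368;  665^56 ≡ 529;  665^92 ≡ 79;  665^161 ≡ 1.
Smallest exponent giving 1 is 161.

161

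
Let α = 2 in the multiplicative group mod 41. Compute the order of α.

20

The order of 2 must divide p − 1 = 40 = 2^3 · 5.
Divisors: 1, 2, 4, 5, 8, 10, 20, 40.
Check each in increasing order: 2^1 ≡ 2;  2^2 ≡ 4;  2^4 ≡ 16;  2^5 ≡ 32;  2^8 ≡ 10;  2^10 ≡ 40;  2^20 ≡ 1.
Smallest exponent giving 1 is 20.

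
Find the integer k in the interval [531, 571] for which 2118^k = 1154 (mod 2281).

534

Compute 2118^531 mod 2281 = 1733, then multiply by 2118 repeatedly:
  2118^531=1733  2118^532=365  2118^533=2092  2118^534=1154
Found 1154 at exponent 534.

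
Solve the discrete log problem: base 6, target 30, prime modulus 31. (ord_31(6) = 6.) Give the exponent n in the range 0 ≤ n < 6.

3

Successive powers of 6 modulo 31:
  6^0=1  6^1=6  6^2=5  6^3=30
So 6^3 ≡ 30 (mod 31), giving n = 3.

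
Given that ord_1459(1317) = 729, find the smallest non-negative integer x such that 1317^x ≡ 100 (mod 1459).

63

Baby-step giant-step with m = ceil(sqrt(729)) = 27.
Baby table (1317^j mod 1459 for j=0..26):
  0:1  1:1317  2:1197  3:729  4:71  5:131  6:365  7:694
  8:664  9:547  10:1112  11:1127  12:456  13:903  14:166  15:1231
  16:278  17:1376  18:114  19:1320  20:771  21:1402  22:799  23:344
  24:758  25:330  26:1287
Giant step factor: 1317^(-27) ≡ 947 (mod 1459).
Scan 100·947^i mod 1459 for i = 0, 1, …:
  i=0: 100   i=1: 1324   i=2: 547
Match at i=2, j=9: x = 2·27 + 9 = 63.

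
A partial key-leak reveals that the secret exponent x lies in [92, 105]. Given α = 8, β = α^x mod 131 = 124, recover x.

Compute 8^92 mod 131 = 36, then multiply by 8 repeatedly:
  8^92=36  8^93=26  8^94=77  8^95=92  8^96=81
  8^97=124
Found 124 at exponent 97.

97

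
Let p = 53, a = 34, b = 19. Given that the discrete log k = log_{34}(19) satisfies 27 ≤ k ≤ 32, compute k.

Compute 34^27 mod 53 = 19, then multiply by 34 repeatedly:
  34^27=19
Found 19 at exponent 27.

27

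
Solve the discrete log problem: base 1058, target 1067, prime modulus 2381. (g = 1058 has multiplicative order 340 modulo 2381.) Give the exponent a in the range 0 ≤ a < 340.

Baby-step giant-step with m = ceil(sqrt(340)) = 19.
Baby table (1058^j mod 2381 for j=0..18):
  0:1  1:1058  2:294  3:1522  4:720  5:2221  6:2152  7:580
  8:1723  9:1469  10:1790  11:925  12:59  13:516  14:679  15:1701
  16:2003  17:84  18:775
Giant step factor: 1058^(-19) ≡ 1212 (mod 2381).
Scan 1067·1212^i mod 2381 for i = 0, 1, …:
  i=0: 1067   i=1: 321   i=2: 949   i=3: 165
  i=4: 2357   i=5: 1865   i=6: 811   i=7: 1960
  i=8: 1663   i=9: 1230     …   i=13: 2273
  i=14: 59
Match at i=14, j=12: a = 14·19 + 12 = 278.

278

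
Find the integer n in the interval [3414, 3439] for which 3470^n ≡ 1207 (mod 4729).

3417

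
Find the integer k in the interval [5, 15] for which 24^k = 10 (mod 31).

Compute 24^5 mod 31 = 26, then multiply by 24 repeatedly:
  24^5=26  24^6=4  24^7=3  24^8=10
Found 10 at exponent 8.

8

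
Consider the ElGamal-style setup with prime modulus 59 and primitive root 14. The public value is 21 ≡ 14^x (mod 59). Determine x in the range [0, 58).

28

Successive powers of 14 modulo 59:
  14^0=1  14^1=14  14^2=19  14^3=30  14^4=7  14^5=39
  14^6=15  14^7=33  14^8=49  14^9=37  14^10=46  14^11=54
  14^12=48  14^13=23  14^14=27  14^15=24  14^16=41  14^17=43
  14^18=12  14^19=50  14^20=51  14^21=6  14^22=25  14^23=55
  14^24=3  14^25=42  14^26=57  14^27=31  14^28=21
So 14^28 ≡ 21 (mod 59), giving x = 28.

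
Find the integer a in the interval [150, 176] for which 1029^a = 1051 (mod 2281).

167

Compute 1029^150 mod 2281 = 539, then multiply by 1029 repeatedly:
  1029^150=539  1029^151=348  1029^152=2256  1029^153=1647  1029^154=2261
  1029^155=2230  1029^156=2265  1029^157=1784  1029^158=1812  1029^159=971
  1029^160=81  1029^161=1233  1029^162=521  1029^163=74  1029^164=873
  1029^165=1884  1029^166=2067  1029^167=1051
Found 1051 at exponent 167.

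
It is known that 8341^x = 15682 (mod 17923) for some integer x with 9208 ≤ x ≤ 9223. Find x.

Compute 8341^9208 mod 17923 = 3826, then multiply by 8341 repeatedly:
  8341^9208=3826  8341^9209=9726  8341^9210=5068  8341^9211=9754  8341^9212=5617
  8341^9213=675  8341^9214=2353  8341^9215=688  8341^9216=3248  8341^9217=9915
  8341^9218=4293  8341^9219=15682
Found 15682 at exponent 9219.

9219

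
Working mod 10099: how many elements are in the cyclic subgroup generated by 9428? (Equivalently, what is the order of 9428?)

5049

The order of 9428 must divide p − 1 = 10098 = 2 · 3^3 · 11 · 17.
Divisors: 1, 2, 3, 6, 9, 11, 17, 18, 22, 27, 33, 34, 51, 54, 66, 99, 102, 153, 187, 198, 297, 306, 374, 459, 561, 594, 918, 1122, 1683, 3366, 5049, 10098.
Check each in increasing order: 9428^1 ≡ 9428;  9428^2 ≡ 5885;  9428^3 ≡ 9973;  9428^6 ≡ 5777;  9428^9 ≡ 9325;  9428^11 ≡ 9758;  9428^17 ≡ 9447;  9428^18 ≡ 3235;  9428^22 ≡ 5192;  9428^27 ≡ 662;  9428^33 ≡ 6952;  9428^34 ≡ 946;  9428^51 ≡ 9346;  9428^54 ≡ 3987;  9428^66 ≡ 6589;  9428^99 ≡ 7763;  9428^102 ≡ 1465;  9428^153 ≡ 7745;  9428^187 ≡ 4995;  9428^198 ≡ 3436;  9428^297 ≡ 2209;  9428^306 ≡ 7064;  9428^374 ≡ 5495;  9428^459 ≡ 4397;  9428^561 ≡ 8542;  9428^594 ≡ 1864;  9428^918 ≡ 4123;  9428^1122 ≡ 489;  9428^1683 ≡ 6151;  9428^3366 ≡ 3947;  9428^5049 ≡ 1.
Smallest exponent giving 1 is 5049.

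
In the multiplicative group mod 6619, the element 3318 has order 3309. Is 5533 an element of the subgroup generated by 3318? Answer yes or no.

5533 ∈ ⟨3318⟩ iff 5533^3309 ≡ 1 (mod 6619), since |⟨3318⟩| = 3309.
5533^3309 mod 6619 = 1.
Since 1 = 1, 5533 lies in the subgroup.

yes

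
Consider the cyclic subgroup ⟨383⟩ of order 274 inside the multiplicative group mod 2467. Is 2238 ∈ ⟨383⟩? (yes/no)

2238 ∈ ⟨383⟩ iff 2238^274 ≡ 1 (mod 2467), since |⟨383⟩| = 274.
2238^274 mod 2467 = 216.
Since 216 ≠ 1, 2238 does not lie in the subgroup.

no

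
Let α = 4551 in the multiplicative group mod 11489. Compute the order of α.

5744

The order of 4551 must divide p − 1 = 11488 = 2^5 · 359.
Divisors: 1, 2, 4, 8, 16, 32, 359, 718, 1436, 2872, 5744, 11488.
Check each in increasing order: 4551^1 ≡ 4551;  4551^2 ≡ 8423;  4551^4 ≡ 2354;  4551^8 ≡ 3618;  4551^16 ≡ 3953;  4551^32 ≡ 1169;  4551^359 ≡ 8364;  4551^718 ≡ 11464;  4551^1436 ≡ 625;  4551^2872 ≡ 11488;  4551^5744 ≡ 1.
Smallest exponent giving 1 is 5744.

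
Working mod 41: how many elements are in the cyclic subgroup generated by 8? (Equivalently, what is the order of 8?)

20

The order of 8 must divide p − 1 = 40 = 2^3 · 5.
Divisors: 1, 2, 4, 5, 8, 10, 20, 40.
Check each in increasing order: 8^1 ≡ 8;  8^2 ≡ 23;  8^4 ≡ 37;  8^5 ≡ 9;  8^8 ≡ 16;  8^10 ≡ 40;  8^20 ≡ 1.
Smallest exponent giving 1 is 20.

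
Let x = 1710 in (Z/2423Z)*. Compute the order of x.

The order of 1710 must divide p − 1 = 2422 = 2 · 7 · 173.
Divisors: 1, 2, 7, 14, 173, 346, 1211, 2422.
Check each in increasing order: 1710^1 ≡ 1710;  1710^2 ≡ 1962;  1710^7 ≡ 639;  1710^14 ≡ 1257;  1710^173 ≡ 1572;  1710^346 ≡ 2147;  1710^1211 ≡ 2422;  1710^2422 ≡ 1.
Smallest exponent giving 1 is 2422.

2422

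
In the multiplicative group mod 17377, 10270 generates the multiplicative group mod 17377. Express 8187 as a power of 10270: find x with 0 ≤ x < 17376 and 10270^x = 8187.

16286

Baby-step giant-step with m = ceil(sqrt(17376)) = 132.
Baby table (10270^j mod 17377 for j=0..131):
  0:1  1:10270  2:11887  3:6065  4:8382  5:14859  6:14493  7:9105
  8:2713  9:7179  10:15096  11:15703  12:11250  13:15204  14:12735  15:9148
  16:9898  17:14387  18:15236  19:11212  20:7238  21:12831  22:4579  23:4168
  24:5809  25:3189  26:12762  27:8406  28:684  29:4372  30:15649  31:12734
  32:16255  33:15388  34:8322  35:6854  36:13730  37:10122  38:3726  39:1866
  40:14366  41:8090  42:4863  43:1512  44:10579  45:5326  46:12601  47:5751
  48:15724  49:1019  50:4176  51:1084  52:11400  53:9151  54:5954  55:15294
  56:16054  57:1604  58:17061  59:4179  60:14517  61:12307  62:9969  63:13723
  64:7740  65:7402  66:11542  67:7823  68:8339  69:7674  70:7285  71:8965
  72:7204  73:11191  74:92  75:6482  76:16230  77:1916  78:6556  79:11622
  80:12704  81:3564  82:6318  83:142  84:16049  85:2385  86:9757  87:8608
  88:7361  89:7520  90:7012  91:2952  92:11552  93:6261  94:5570  95:16193
  96:4220  97:1162  98:13118  99:15356  100:9845  101:8764  102:10797  103:2553
  104:14794  105:7269  106:1038  107:8159  108:1036  109:4996  110:12016  111:10243
  112:12629  113:15279  114:1020  115:14446  116:12971  117:88  118:156  119:3436
  120:12410  121:7782  122:4317  123:6863  124:1898  125:12843  126:6180  127:7796
  128:9081  129:16888  130:17300  131:8552
Giant step factor: 10270^(-132) ≡ 17062 (mod 17377).
Scan 8187·17062^i mod 17377 for i = 0, 1, …:
  i=0: 8187   i=1: 10268   i=2: 15079   i=3: 11413
  i=4: 1944   i=5: 13212   i=6: 8700   i=7: 5066
  i=8: 2894   i=9: 9371     …   i=122: 8427
  i=123: 4176
Match at i=123, j=50: x = 123·132 + 50 = 16286.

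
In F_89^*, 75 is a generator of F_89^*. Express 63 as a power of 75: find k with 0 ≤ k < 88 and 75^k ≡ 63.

63

Baby-step giant-step with m = ceil(sqrt(88)) = 10.
Baby table (75^j mod 89 for j=0..9):
  0:1  1:75  2:18  3:15  4:57  5:3  6:47  7:54
  8:45  9:82
Giant step factor: 75^(-10) ≡ 10 (mod 89).
Scan 63·10^i mod 89 for i = 0, 1, …:
  i=0: 63   i=1: 7   i=2: 70   i=3: 77
  i=4: 58   i=5: 46   i=6: 15
Match at i=6, j=3: k = 6·10 + 3 = 63.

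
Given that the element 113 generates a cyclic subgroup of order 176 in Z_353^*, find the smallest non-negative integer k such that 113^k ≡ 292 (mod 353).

90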